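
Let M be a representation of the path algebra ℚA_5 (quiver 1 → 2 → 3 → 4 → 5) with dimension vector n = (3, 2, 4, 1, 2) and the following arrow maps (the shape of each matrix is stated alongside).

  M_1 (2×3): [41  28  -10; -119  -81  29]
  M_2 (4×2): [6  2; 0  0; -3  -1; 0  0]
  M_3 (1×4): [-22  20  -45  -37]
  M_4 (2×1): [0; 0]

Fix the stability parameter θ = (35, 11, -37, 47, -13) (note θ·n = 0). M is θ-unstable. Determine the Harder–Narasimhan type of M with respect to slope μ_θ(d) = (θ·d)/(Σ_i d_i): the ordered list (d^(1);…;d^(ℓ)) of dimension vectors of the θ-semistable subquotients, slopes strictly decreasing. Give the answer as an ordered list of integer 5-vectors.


Via rank(M_{q-1}∘⋯∘M_p): M ≅ I[1,1], I[1,2], I[1,4], I[3,3]^3, I[5,5]^2.
μ_θ-semistable layers: μ^(1)=47; μ^(2)=35; μ^(3)=23; μ^(4)=3; μ^(5)=-13; μ^(6)=-37

((0, 0, 0, 1, 0); (1, 0, 0, 0, 0); (1, 1, 0, 0, 0); (1, 1, 1, 0, 0); (0, 0, 0, 0, 2); (0, 0, 3, 0, 0))


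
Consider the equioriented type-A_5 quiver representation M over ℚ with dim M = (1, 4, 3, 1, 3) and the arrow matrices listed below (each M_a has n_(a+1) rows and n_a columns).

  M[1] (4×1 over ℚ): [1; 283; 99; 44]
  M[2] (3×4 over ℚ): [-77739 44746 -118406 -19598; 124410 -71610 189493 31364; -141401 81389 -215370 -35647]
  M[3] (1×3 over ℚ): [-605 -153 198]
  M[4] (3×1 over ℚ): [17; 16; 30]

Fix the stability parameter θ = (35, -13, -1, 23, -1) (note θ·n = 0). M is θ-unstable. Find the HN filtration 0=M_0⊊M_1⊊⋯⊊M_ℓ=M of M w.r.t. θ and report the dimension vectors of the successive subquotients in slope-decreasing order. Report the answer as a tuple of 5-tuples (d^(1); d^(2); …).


Via rank(M_{q-1}∘⋯∘M_p): M ≅ I[1,3], I[2,2], I[2,3], I[2,5], I[5,5]^2.
μ_θ-semistable layers: μ^(1)=11; μ^(2)=7; μ^(3)=-1; μ^(4)=-13

((0, 0, 0, 1, 1); (1, 1, 1, 0, 0); (0, 0, 2, 0, 2); (0, 3, 0, 0, 0))


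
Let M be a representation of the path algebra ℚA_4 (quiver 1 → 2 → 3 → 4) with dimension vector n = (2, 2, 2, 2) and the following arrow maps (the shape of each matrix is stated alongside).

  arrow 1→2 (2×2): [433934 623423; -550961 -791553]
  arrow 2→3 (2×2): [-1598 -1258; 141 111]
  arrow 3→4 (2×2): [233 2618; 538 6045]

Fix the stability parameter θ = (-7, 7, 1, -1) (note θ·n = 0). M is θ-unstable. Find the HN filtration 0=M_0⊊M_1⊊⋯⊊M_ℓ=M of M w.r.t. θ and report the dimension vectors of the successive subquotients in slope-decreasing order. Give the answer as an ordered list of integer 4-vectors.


Barcode: M ≅ I[1,2], I[1,4], I[3,4]. HN layers by μ_θ (4 steps, strictly decreasing):
  μ^(1)=7; μ^(2)=7/3; μ^(3)=0; μ^(4)=-7

((0, 1, 0, 0); (0, 1, 1, 1); (0, 0, 1, 1); (2, 0, 0, 0))


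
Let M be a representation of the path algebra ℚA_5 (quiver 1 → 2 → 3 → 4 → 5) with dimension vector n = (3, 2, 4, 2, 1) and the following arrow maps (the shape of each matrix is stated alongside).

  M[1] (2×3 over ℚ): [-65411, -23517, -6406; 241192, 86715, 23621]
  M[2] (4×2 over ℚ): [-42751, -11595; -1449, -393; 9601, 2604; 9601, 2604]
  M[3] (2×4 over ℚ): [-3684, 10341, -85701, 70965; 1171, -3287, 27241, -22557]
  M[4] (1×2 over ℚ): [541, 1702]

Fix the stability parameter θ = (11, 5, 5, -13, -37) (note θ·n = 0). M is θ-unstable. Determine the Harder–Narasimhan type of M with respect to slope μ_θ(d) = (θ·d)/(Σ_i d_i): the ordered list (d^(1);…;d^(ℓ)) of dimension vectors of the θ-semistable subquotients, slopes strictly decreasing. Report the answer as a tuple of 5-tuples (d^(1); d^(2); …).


Interval decomposition of M: I[1,1], I[1,3], I[1,5], I[3,3], I[3,4].
HN type (ℓ=5): μ^(1)=11; μ^(2)=7; μ^(3)=5; μ^(4)=-4; μ^(5)=-29/5

((1, 0, 0, 0, 0); (1, 1, 1, 0, 0); (0, 0, 1, 0, 0); (0, 0, 1, 1, 0); (1, 1, 1, 1, 1))


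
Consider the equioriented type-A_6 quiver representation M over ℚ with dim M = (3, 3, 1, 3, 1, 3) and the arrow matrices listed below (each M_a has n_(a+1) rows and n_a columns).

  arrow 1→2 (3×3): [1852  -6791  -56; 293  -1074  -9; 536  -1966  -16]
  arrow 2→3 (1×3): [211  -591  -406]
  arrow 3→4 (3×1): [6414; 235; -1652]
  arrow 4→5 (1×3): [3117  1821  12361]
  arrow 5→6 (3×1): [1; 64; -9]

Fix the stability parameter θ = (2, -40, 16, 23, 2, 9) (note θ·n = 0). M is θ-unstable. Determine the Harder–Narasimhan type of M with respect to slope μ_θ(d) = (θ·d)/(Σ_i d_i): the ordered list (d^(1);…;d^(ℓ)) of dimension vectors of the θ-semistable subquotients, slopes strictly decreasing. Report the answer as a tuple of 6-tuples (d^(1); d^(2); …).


Via rank(M_{q-1}∘⋯∘M_p): M ≅ I[1,1], I[1,2], I[1,6], I[2,2], I[4,4]^2, I[6,6]^2.
μ_θ-semistable layers: μ^(1)=23; μ^(2)=25/2; μ^(3)=9; μ^(4)=2; μ^(5)=-19; μ^(6)=-40

((0, 0, 0, 2, 0, 0); (0, 0, 1, 1, 1, 1); (0, 0, 0, 0, 0, 2); (1, 0, 0, 0, 0, 0); (2, 2, 0, 0, 0, 0); (0, 1, 0, 0, 0, 0))


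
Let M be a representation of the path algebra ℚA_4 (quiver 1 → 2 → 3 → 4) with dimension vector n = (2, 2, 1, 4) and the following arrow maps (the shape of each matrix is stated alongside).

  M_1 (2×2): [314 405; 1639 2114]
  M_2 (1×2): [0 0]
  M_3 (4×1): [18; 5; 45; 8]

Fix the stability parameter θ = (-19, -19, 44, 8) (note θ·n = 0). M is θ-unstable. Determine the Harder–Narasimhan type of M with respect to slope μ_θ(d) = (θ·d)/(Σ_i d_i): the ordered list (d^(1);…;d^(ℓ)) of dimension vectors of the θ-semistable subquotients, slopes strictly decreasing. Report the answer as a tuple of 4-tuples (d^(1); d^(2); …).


Interval decomposition of M: I[1,2]^2, I[3,4], I[4,4]^3.
HN type (ℓ=3): μ^(1)=26; μ^(2)=8; μ^(3)=-19

((0, 0, 1, 1); (0, 0, 0, 3); (2, 2, 0, 0))


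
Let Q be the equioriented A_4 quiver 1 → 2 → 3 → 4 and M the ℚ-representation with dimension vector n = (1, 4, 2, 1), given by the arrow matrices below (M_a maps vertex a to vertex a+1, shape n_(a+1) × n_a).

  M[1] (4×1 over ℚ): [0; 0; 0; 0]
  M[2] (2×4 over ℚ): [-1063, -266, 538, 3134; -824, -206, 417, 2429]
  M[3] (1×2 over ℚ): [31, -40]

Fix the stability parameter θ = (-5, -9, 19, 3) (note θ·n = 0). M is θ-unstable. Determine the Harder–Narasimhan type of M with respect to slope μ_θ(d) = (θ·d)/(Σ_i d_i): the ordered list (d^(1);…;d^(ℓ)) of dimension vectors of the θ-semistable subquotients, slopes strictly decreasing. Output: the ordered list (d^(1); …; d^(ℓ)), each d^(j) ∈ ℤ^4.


Barcode: M ≅ I[1,1], I[2,2]^2, I[2,3], I[2,4]. HN layers by μ_θ (4 steps, strictly decreasing):
  μ^(1)=19; μ^(2)=11; μ^(3)=-5; μ^(4)=-9

((0, 0, 1, 0); (0, 0, 1, 1); (1, 0, 0, 0); (0, 4, 0, 0))


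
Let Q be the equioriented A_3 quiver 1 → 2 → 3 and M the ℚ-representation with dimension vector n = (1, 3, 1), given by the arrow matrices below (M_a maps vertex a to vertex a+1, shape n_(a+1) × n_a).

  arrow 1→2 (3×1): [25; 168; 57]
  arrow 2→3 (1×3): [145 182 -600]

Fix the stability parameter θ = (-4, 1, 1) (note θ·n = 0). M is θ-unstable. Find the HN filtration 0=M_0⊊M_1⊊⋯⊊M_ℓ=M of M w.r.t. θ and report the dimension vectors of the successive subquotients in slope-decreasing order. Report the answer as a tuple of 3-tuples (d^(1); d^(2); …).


Barcode: M ≅ I[1,3], I[2,2]^2. HN layers by μ_θ (2 steps, strictly decreasing):
  μ^(1)=1; μ^(2)=-4

((0, 3, 1); (1, 0, 0))


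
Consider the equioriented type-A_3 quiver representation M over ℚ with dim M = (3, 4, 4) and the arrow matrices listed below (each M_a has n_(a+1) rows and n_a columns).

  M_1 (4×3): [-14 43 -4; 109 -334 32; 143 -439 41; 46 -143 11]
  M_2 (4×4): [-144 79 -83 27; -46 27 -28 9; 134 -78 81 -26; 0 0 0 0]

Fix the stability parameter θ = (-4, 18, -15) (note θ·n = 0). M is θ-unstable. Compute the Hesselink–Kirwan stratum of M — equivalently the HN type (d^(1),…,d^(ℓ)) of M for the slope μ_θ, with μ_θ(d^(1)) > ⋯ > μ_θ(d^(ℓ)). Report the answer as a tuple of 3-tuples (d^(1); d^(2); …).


Interval decomposition of M: I[1,2], I[1,3]^2, I[2,3], I[3,3].
HN type (ℓ=4): μ^(1)=18; μ^(2)=3/2; μ^(3)=-4; μ^(4)=-15

((0, 1, 0); (0, 3, 3); (3, 0, 0); (0, 0, 1))


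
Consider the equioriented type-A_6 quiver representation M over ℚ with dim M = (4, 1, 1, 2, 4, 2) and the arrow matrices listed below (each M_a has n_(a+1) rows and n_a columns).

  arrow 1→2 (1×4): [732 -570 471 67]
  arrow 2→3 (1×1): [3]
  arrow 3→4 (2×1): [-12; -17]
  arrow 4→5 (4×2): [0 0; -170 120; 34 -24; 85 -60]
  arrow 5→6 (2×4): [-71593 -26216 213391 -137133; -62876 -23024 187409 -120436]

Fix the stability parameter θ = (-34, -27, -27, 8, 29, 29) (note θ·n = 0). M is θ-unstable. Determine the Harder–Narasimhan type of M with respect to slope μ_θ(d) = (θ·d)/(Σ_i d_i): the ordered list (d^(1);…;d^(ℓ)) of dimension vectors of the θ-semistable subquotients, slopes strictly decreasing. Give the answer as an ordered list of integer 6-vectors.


Interval decomposition of M: I[1,1]^3, I[1,4], I[4,6], I[5,5]^2, I[5,6].
HN type (ℓ=4): μ^(1)=29; μ^(2)=8; μ^(3)=-27; μ^(4)=-34

((0, 0, 0, 0, 4, 2); (0, 0, 0, 2, 0, 0); (0, 1, 1, 0, 0, 0); (4, 0, 0, 0, 0, 0))


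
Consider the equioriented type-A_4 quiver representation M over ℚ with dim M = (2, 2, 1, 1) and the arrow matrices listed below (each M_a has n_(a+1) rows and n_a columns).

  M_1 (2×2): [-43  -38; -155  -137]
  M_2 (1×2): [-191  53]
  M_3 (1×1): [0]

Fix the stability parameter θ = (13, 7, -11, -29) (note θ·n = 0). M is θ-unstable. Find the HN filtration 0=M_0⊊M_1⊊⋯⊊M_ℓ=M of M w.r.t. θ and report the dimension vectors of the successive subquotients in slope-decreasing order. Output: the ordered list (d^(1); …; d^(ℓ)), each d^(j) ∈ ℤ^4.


Barcode: M ≅ I[1,2], I[1,3], I[4,4]. HN layers by μ_θ (3 steps, strictly decreasing):
  μ^(1)=10; μ^(2)=3; μ^(3)=-29

((1, 1, 0, 0); (1, 1, 1, 0); (0, 0, 0, 1))


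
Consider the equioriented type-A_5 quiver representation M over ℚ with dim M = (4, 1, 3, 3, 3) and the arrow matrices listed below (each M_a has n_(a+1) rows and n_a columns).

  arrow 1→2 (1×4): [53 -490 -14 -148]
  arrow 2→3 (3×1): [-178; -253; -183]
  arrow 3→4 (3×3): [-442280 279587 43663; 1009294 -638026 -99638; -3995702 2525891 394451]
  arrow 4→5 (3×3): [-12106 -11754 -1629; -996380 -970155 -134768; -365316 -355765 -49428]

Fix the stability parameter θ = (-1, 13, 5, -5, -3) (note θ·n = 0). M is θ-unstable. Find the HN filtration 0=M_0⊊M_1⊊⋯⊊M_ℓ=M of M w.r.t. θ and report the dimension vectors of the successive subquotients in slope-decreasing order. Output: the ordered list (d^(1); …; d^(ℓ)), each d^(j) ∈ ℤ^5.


Interval decomposition of M: I[1,1]^3, I[1,3], I[3,5]^2, I[4,5].
HN type (ℓ=4): μ^(1)=9; μ^(2)=-1; μ^(3)=-3; μ^(4)=-5

((0, 1, 1, 0, 0); (4, 0, 2, 2, 2); (0, 0, 0, 0, 1); (0, 0, 0, 1, 0))


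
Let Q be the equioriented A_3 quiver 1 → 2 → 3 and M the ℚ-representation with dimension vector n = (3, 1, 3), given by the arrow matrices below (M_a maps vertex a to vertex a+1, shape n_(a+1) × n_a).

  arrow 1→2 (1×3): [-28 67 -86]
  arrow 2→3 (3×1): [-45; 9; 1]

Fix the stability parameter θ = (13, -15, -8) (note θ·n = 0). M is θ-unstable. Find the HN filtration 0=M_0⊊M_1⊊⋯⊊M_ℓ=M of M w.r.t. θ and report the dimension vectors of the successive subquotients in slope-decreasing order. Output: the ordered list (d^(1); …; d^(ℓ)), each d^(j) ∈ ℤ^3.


Interval decomposition of M: I[1,1]^2, I[1,3], I[3,3]^2.
HN type (ℓ=3): μ^(1)=13; μ^(2)=-10/3; μ^(3)=-8

((2, 0, 0); (1, 1, 1); (0, 0, 2))


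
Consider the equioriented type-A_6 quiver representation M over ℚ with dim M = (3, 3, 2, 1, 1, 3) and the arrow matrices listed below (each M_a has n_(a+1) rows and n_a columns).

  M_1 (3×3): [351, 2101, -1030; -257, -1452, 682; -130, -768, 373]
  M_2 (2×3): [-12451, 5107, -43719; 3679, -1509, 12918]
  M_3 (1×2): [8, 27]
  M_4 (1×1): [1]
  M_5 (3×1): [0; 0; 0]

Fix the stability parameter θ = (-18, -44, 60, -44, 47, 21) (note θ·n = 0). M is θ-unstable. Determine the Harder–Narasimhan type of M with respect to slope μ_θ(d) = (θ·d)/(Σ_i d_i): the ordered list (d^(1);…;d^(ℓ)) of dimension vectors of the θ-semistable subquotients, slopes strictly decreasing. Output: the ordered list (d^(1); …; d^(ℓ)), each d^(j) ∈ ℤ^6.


Via rank(M_{q-1}∘⋯∘M_p): M ≅ I[1,2], I[1,3], I[1,5], I[6,6]^3.
μ_θ-semistable layers: μ^(1)=60; μ^(2)=47; μ^(3)=21; μ^(4)=8; μ^(5)=-31

((0, 0, 1, 0, 0, 0); (0, 0, 0, 0, 1, 0); (0, 0, 0, 0, 0, 3); (0, 0, 1, 1, 0, 0); (3, 3, 0, 0, 0, 0))


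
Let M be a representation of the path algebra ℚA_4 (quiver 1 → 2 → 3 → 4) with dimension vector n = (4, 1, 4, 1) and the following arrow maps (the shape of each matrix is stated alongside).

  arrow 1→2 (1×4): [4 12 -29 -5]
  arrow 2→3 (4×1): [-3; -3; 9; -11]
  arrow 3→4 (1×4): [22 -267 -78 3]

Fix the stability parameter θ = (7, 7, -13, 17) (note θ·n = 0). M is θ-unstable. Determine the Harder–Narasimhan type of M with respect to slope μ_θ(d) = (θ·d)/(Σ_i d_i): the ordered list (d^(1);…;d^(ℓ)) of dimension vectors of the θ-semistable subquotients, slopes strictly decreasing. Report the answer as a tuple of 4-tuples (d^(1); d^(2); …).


Interval decomposition of M: I[1,1]^3, I[1,3], I[3,3]^2, I[3,4].
HN type (ℓ=4): μ^(1)=17; μ^(2)=7; μ^(3)=1/3; μ^(4)=-13

((0, 0, 0, 1); (3, 0, 0, 0); (1, 1, 1, 0); (0, 0, 3, 0))


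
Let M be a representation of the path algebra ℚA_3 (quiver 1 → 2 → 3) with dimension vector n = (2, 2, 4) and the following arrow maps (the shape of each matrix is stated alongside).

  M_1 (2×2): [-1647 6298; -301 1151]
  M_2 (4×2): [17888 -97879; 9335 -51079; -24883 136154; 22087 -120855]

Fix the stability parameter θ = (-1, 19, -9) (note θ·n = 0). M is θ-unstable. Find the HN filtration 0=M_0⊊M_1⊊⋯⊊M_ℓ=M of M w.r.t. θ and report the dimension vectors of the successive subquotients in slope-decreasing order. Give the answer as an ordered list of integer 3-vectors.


Interval decomposition of M: I[1,3]^2, I[3,3]^2.
HN type (ℓ=3): μ^(1)=5; μ^(2)=-1; μ^(3)=-9

((0, 2, 2); (2, 0, 0); (0, 0, 2))


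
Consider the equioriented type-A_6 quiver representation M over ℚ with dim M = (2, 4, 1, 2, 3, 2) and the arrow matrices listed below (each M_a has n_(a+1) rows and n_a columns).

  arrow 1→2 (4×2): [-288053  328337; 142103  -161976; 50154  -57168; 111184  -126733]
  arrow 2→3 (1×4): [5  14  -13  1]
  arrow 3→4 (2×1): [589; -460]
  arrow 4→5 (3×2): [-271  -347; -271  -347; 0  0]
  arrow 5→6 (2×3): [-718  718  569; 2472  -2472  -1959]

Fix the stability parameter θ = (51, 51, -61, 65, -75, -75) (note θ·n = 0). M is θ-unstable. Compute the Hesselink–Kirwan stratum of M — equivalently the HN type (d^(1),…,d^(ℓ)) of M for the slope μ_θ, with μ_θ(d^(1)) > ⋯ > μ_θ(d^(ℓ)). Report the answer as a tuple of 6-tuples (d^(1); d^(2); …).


Interval decomposition of M: I[1,2], I[1,5], I[2,2]^2, I[4,4], I[5,6]^2.
HN type (ℓ=4): μ^(1)=65; μ^(2)=51; μ^(3)=31/5; μ^(4)=-75

((0, 0, 0, 1, 0, 0); (1, 3, 0, 0, 0, 0); (1, 1, 1, 1, 1, 0); (0, 0, 0, 0, 2, 2))


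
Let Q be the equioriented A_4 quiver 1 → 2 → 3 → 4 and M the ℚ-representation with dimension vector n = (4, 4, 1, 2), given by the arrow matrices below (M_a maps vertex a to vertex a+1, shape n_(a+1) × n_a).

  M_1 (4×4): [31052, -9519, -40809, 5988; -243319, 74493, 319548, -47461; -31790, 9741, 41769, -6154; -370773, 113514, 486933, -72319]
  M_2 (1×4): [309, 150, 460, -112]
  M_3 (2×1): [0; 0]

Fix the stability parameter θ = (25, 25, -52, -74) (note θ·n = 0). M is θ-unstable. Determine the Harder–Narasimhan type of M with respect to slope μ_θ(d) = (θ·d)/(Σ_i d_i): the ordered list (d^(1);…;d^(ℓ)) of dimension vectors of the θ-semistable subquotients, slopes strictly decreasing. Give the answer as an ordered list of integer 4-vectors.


Interval decomposition of M: I[1,1]^2, I[1,2], I[1,3], I[2,2]^2, I[4,4]^2.
HN type (ℓ=3): μ^(1)=25; μ^(2)=-2/3; μ^(3)=-74

((3, 3, 0, 0); (1, 1, 1, 0); (0, 0, 0, 2))


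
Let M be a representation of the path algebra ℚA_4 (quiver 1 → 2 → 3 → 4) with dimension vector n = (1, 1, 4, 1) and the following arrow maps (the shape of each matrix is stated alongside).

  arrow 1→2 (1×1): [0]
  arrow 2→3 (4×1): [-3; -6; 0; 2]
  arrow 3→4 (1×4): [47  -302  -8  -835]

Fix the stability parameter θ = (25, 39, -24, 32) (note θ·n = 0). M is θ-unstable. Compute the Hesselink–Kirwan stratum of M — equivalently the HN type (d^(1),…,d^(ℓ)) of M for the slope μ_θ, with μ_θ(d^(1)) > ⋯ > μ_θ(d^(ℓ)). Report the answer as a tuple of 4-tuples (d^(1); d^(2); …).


Barcode: M ≅ I[1,1], I[2,4], I[3,3]^3. HN layers by μ_θ (4 steps, strictly decreasing):
  μ^(1)=32; μ^(2)=25; μ^(3)=15/2; μ^(4)=-24

((0, 0, 0, 1); (1, 0, 0, 0); (0, 1, 1, 0); (0, 0, 3, 0))


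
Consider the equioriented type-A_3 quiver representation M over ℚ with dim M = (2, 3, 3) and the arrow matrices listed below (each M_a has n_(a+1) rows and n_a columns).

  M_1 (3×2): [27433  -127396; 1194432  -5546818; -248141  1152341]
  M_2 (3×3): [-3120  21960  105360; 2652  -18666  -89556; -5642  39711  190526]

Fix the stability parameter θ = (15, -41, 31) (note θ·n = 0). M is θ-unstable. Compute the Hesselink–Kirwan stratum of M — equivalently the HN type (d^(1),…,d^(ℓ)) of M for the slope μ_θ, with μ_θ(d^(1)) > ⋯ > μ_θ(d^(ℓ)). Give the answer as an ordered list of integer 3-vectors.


Via rank(M_{q-1}∘⋯∘M_p): M ≅ I[1,2]^2, I[2,3], I[3,3]^2.
μ_θ-semistable layers: μ^(1)=31; μ^(2)=-13; μ^(3)=-41

((0, 0, 3); (2, 2, 0); (0, 1, 0))


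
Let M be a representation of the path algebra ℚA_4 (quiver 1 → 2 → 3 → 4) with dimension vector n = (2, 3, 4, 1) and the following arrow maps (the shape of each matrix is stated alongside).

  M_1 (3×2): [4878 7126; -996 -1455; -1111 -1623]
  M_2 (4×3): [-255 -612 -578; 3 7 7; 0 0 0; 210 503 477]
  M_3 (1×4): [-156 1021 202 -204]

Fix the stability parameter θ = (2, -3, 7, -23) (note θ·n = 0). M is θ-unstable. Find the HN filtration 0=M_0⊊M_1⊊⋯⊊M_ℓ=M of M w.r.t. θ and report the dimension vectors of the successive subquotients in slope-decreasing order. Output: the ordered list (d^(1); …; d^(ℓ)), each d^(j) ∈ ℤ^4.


Barcode: M ≅ I[1,2], I[1,4], I[2,3], I[3,3]^2. HN layers by μ_θ (4 steps, strictly decreasing):
  μ^(1)=7; μ^(2)=-1/2; μ^(3)=-3; μ^(4)=-17/4

((0, 0, 3, 0); (1, 1, 0, 0); (0, 1, 0, 0); (1, 1, 1, 1))


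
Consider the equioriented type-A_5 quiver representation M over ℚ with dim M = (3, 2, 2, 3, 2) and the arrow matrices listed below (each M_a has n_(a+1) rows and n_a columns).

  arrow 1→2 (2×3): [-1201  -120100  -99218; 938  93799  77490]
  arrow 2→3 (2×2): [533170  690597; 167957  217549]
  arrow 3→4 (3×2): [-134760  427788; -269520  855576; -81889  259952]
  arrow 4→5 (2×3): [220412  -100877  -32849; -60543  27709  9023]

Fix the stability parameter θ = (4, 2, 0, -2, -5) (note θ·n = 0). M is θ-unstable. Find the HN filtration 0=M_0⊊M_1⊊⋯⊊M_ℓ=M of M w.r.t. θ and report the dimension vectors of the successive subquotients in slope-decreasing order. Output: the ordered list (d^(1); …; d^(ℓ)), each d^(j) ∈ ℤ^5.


Via rank(M_{q-1}∘⋯∘M_p): M ≅ I[1,1], I[1,5]^2, I[4,4].
μ_θ-semistable layers: μ^(1)=4; μ^(2)=-1/5; μ^(3)=-2

((1, 0, 0, 0, 0); (2, 2, 2, 2, 2); (0, 0, 0, 1, 0))


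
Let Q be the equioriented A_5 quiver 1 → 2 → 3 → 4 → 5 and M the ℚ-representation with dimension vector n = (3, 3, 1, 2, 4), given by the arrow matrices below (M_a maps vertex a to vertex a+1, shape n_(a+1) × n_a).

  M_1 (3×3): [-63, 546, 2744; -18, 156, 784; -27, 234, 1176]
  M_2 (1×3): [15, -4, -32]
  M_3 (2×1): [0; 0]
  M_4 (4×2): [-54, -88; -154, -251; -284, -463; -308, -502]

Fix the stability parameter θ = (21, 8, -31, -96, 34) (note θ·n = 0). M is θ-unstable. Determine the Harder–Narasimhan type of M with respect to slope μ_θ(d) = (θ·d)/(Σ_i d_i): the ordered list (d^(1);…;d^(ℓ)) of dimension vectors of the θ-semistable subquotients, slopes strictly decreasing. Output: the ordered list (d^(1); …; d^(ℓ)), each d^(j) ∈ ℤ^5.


Interval decomposition of M: I[1,1]^2, I[1,3], I[2,2]^2, I[4,5]^2, I[5,5]^2.
HN type (ℓ=5): μ^(1)=34; μ^(2)=21; μ^(3)=8; μ^(4)=-2/3; μ^(5)=-96

((0, 0, 0, 0, 4); (2, 0, 0, 0, 0); (0, 2, 0, 0, 0); (1, 1, 1, 0, 0); (0, 0, 0, 2, 0))


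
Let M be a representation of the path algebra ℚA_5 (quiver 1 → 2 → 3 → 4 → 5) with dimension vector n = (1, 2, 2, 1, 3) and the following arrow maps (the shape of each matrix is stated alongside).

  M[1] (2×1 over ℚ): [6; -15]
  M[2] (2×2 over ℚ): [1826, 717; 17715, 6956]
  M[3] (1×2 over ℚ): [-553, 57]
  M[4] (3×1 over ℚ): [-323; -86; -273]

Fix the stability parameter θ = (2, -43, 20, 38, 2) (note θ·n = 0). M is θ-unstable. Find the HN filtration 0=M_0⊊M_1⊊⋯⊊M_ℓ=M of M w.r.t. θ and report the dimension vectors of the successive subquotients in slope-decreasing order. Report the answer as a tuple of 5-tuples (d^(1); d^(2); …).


Interval decomposition of M: I[1,5], I[2,3], I[5,5]^2.
HN type (ℓ=4): μ^(1)=20; μ^(2)=2; μ^(3)=-41/2; μ^(4)=-43

((0, 0, 2, 1, 1); (0, 0, 0, 0, 2); (1, 1, 0, 0, 0); (0, 1, 0, 0, 0))


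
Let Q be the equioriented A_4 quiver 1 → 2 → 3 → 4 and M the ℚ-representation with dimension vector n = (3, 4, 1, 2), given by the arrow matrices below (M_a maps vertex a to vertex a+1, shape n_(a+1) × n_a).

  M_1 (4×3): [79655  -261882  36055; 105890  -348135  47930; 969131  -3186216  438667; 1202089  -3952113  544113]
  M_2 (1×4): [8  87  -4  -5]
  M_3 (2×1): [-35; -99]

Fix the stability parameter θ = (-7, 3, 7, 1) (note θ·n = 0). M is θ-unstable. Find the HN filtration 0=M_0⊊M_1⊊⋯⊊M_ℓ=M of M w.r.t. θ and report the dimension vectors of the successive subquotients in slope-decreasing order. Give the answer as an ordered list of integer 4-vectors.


Interval decomposition of M: I[1,1], I[1,2], I[1,4], I[2,2]^2, I[4,4].
HN type (ℓ=4): μ^(1)=4; μ^(2)=3; μ^(3)=1; μ^(4)=-7

((0, 0, 1, 1); (0, 4, 0, 0); (0, 0, 0, 1); (3, 0, 0, 0))


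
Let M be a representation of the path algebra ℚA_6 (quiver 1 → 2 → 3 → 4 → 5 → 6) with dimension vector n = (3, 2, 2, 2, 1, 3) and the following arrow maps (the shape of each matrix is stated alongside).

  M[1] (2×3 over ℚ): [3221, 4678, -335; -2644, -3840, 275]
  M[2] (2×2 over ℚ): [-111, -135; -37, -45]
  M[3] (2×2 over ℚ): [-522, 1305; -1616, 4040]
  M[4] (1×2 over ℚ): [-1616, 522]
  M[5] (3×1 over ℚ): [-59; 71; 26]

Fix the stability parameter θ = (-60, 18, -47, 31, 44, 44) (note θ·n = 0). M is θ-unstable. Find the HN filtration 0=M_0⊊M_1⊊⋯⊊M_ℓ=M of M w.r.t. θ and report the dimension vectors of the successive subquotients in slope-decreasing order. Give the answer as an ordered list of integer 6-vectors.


Via rank(M_{q-1}∘⋯∘M_p): M ≅ I[1,1], I[1,2], I[1,4], I[3,3], I[4,6], I[6,6]^2.
μ_θ-semistable layers: μ^(1)=44; μ^(2)=31; μ^(3)=18; μ^(4)=-29/2; μ^(5)=-47; μ^(6)=-60

((0, 0, 0, 0, 1, 3); (0, 0, 0, 2, 0, 0); (0, 1, 0, 0, 0, 0); (0, 1, 1, 0, 0, 0); (0, 0, 1, 0, 0, 0); (3, 0, 0, 0, 0, 0))


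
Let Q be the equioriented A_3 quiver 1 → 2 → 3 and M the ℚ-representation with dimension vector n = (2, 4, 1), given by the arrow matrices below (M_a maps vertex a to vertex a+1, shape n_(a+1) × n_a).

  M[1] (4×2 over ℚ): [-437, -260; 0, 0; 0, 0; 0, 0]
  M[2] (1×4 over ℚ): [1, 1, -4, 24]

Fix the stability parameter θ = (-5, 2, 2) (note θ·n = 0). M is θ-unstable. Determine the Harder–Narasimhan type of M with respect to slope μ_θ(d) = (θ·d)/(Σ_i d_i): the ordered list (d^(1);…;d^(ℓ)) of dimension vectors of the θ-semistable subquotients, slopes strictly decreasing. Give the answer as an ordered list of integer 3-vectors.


Via rank(M_{q-1}∘⋯∘M_p): M ≅ I[1,1], I[1,3], I[2,2]^3.
μ_θ-semistable layers: μ^(1)=2; μ^(2)=-5

((0, 4, 1); (2, 0, 0))


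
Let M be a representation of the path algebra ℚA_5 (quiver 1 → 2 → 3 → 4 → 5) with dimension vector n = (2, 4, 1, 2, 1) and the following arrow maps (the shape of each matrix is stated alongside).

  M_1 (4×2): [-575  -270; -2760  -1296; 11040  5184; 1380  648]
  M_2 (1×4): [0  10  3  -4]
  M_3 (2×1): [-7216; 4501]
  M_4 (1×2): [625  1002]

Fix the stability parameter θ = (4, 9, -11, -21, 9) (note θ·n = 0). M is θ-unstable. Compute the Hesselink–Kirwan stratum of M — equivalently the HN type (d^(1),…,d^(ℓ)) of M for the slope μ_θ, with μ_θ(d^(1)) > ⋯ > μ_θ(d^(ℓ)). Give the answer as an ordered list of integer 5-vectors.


Barcode: M ≅ I[1,1], I[1,2], I[2,2]^2, I[2,5], I[4,4]. HN layers by μ_θ (4 steps, strictly decreasing):
  μ^(1)=9; μ^(2)=4; μ^(3)=-23/3; μ^(4)=-21

((0, 3, 0, 0, 1); (2, 0, 0, 0, 0); (0, 1, 1, 1, 0); (0, 0, 0, 1, 0))


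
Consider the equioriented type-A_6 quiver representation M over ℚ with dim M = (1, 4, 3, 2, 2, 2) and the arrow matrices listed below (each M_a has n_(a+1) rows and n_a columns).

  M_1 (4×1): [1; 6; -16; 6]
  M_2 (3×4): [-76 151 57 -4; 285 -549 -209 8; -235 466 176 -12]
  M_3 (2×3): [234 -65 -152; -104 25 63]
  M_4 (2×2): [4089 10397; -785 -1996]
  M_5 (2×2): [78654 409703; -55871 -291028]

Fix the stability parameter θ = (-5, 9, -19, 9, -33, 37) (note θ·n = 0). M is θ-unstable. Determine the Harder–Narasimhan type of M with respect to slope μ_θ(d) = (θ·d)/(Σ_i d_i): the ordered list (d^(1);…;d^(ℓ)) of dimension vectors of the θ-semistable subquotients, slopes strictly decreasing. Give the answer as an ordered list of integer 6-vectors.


Barcode: M ≅ I[1,6], I[2,2]^2, I[2,6], I[3,3]. HN layers by μ_θ (5 steps, strictly decreasing):
  μ^(1)=37; μ^(2)=9; μ^(3)=-39/5; μ^(4)=-17/2; μ^(5)=-19

((0, 0, 0, 0, 0, 2); (0, 2, 0, 0, 0, 0); (1, 1, 1, 1, 1, 0); (0, 1, 1, 1, 1, 0); (0, 0, 1, 0, 0, 0))


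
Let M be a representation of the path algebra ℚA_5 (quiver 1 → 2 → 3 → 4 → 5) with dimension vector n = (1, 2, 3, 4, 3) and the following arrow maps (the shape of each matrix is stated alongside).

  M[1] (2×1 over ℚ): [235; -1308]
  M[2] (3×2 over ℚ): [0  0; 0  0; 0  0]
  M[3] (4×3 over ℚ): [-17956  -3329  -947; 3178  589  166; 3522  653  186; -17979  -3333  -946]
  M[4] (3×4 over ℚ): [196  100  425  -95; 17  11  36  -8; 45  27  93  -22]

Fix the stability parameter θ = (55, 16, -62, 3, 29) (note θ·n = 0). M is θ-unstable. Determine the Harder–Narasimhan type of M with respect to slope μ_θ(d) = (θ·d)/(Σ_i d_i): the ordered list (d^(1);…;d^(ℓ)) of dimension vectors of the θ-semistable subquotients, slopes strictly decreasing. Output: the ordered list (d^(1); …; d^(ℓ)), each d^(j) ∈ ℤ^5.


Barcode: M ≅ I[1,2], I[2,2], I[3,5]^3, I[4,4]. HN layers by μ_θ (5 steps, strictly decreasing):
  μ^(1)=71/2; μ^(2)=29; μ^(3)=16; μ^(4)=3; μ^(5)=-62

((1, 1, 0, 0, 0); (0, 0, 0, 0, 3); (0, 1, 0, 0, 0); (0, 0, 0, 4, 0); (0, 0, 3, 0, 0))


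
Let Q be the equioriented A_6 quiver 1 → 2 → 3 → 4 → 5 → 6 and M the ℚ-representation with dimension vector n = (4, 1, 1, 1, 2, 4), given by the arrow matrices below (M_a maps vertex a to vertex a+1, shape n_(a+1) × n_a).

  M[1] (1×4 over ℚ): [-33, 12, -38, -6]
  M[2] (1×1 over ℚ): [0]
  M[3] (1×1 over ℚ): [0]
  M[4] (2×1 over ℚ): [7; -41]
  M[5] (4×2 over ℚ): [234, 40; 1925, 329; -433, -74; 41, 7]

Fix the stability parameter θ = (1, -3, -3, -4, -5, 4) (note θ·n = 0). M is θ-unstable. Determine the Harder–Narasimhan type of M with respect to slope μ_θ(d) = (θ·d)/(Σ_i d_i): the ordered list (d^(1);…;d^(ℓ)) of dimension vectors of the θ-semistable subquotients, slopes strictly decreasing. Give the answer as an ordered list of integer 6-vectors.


Interval decomposition of M: I[1,1]^3, I[1,2], I[3,3], I[4,6], I[5,6], I[6,6]^2.
HN type (ℓ=6): μ^(1)=4; μ^(2)=1; μ^(3)=-1; μ^(4)=-3; μ^(5)=-9/2; μ^(6)=-5

((0, 0, 0, 0, 0, 4); (3, 0, 0, 0, 0, 0); (1, 1, 0, 0, 0, 0); (0, 0, 1, 0, 0, 0); (0, 0, 0, 1, 1, 0); (0, 0, 0, 0, 1, 0))


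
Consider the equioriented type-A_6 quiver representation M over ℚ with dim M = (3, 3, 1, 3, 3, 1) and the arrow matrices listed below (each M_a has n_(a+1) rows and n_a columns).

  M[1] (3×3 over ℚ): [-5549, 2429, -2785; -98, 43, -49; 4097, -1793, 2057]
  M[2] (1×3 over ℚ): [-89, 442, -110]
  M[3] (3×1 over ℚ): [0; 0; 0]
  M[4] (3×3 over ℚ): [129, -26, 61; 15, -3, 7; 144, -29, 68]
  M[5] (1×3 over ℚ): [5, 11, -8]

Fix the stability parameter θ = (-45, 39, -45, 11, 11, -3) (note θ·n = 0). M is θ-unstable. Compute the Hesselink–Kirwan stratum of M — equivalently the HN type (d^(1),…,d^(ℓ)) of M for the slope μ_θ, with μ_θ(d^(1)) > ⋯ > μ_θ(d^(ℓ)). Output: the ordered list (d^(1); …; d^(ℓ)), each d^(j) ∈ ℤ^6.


Barcode: M ≅ I[1,2]^2, I[1,3], I[4,4], I[4,5], I[4,6], I[5,5]. HN layers by μ_θ (5 steps, strictly decreasing):
  μ^(1)=39; μ^(2)=11; μ^(3)=19/3; μ^(4)=-3; μ^(5)=-45

((0, 2, 0, 0, 0, 0); (0, 0, 0, 2, 2, 0); (0, 0, 0, 1, 1, 1); (0, 1, 1, 0, 0, 0); (3, 0, 0, 0, 0, 0))


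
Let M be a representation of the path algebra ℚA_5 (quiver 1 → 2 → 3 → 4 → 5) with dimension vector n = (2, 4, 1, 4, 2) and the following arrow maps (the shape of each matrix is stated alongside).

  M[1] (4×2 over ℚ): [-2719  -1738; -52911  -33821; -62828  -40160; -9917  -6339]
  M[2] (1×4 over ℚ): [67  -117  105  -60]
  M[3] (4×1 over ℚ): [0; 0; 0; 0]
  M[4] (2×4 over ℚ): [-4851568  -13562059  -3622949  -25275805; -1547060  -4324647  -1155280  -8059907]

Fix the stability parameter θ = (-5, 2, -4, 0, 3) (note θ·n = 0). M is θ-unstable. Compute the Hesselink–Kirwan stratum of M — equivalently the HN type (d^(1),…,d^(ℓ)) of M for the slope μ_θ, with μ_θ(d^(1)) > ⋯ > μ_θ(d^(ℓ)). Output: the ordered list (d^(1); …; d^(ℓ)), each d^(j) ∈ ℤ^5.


Barcode: M ≅ I[1,2], I[1,3], I[2,2]^2, I[4,4]^2, I[4,5]^2. HN layers by μ_θ (5 steps, strictly decreasing):
  μ^(1)=3; μ^(2)=2; μ^(3)=0; μ^(4)=-1; μ^(5)=-5

((0, 0, 0, 0, 2); (0, 3, 0, 0, 0); (0, 0, 0, 4, 0); (0, 1, 1, 0, 0); (2, 0, 0, 0, 0))


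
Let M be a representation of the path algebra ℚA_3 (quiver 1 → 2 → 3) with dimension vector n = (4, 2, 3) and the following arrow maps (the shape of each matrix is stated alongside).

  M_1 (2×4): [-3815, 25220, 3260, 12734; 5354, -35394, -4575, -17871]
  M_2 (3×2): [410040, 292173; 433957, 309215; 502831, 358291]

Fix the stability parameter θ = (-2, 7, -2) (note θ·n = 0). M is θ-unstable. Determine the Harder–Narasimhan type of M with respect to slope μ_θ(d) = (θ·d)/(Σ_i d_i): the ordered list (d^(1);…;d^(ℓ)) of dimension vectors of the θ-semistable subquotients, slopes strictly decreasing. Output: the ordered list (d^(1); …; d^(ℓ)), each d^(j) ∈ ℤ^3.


Interval decomposition of M: I[1,1]^2, I[1,3]^2, I[3,3].
HN type (ℓ=2): μ^(1)=5/2; μ^(2)=-2

((0, 2, 2); (4, 0, 1))


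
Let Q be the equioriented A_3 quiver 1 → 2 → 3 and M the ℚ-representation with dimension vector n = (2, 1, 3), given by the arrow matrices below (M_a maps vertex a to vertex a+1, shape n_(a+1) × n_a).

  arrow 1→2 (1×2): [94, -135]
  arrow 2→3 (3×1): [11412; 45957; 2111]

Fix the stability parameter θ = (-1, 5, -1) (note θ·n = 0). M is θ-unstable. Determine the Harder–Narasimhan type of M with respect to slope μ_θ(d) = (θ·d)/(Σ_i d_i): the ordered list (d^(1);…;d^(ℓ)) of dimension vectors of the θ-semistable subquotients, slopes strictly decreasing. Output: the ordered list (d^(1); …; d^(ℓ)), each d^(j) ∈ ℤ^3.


Via rank(M_{q-1}∘⋯∘M_p): M ≅ I[1,1], I[1,3], I[3,3]^2.
μ_θ-semistable layers: μ^(1)=2; μ^(2)=-1

((0, 1, 1); (2, 0, 2))


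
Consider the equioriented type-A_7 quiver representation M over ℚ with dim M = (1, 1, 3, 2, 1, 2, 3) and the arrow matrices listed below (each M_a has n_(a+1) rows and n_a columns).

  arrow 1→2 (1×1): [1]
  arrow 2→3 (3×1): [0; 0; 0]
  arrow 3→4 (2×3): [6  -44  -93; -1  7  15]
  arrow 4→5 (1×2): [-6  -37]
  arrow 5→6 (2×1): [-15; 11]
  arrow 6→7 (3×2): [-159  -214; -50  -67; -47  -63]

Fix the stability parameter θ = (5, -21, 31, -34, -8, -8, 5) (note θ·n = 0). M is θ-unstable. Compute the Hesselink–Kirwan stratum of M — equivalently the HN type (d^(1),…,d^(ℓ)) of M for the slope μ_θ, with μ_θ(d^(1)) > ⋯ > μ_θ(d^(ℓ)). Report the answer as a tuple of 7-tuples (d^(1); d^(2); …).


Via rank(M_{q-1}∘⋯∘M_p): M ≅ I[1,2], I[3,3], I[3,4], I[3,7], I[6,7], I[7,7].
μ_θ-semistable layers: μ^(1)=31; μ^(2)=5; μ^(3)=-3/2; μ^(4)=-19/4; μ^(5)=-8

((0, 0, 1, 0, 0, 0, 0); (0, 0, 0, 0, 0, 0, 3); (0, 0, 1, 1, 0, 0, 0); (0, 0, 1, 1, 1, 1, 0); (1, 1, 0, 0, 0, 1, 0))


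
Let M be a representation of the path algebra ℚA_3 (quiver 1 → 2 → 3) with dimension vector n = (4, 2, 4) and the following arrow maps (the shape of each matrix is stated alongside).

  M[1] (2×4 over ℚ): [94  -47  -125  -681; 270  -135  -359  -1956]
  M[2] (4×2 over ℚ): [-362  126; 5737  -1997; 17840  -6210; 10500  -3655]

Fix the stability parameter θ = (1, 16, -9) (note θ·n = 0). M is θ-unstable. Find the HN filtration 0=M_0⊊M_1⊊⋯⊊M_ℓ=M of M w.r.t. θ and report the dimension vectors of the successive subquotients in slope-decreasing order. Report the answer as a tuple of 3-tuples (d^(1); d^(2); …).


Barcode: M ≅ I[1,1]^2, I[1,3]^2, I[3,3]^2. HN layers by μ_θ (3 steps, strictly decreasing):
  μ^(1)=7/2; μ^(2)=1; μ^(3)=-9

((0, 2, 2); (4, 0, 0); (0, 0, 2))


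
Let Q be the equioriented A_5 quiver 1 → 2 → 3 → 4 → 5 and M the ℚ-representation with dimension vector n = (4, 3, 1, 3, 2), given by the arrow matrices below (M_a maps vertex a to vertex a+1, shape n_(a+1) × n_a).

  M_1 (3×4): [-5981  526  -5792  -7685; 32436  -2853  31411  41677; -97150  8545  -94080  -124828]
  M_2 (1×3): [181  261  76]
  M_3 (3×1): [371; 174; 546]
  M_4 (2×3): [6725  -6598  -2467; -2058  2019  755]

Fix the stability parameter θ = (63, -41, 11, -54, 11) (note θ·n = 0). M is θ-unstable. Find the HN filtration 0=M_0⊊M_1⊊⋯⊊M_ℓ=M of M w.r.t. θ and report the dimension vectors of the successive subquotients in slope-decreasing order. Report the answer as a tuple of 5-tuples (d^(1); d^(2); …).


Via rank(M_{q-1}∘⋯∘M_p): M ≅ I[1,1], I[1,2]^2, I[1,5], I[4,4], I[4,5].
μ_θ-semistable layers: μ^(1)=63; μ^(2)=11; μ^(3)=-21/4; μ^(4)=-54

((1, 0, 0, 0, 0); (2, 2, 0, 0, 2); (1, 1, 1, 1, 0); (0, 0, 0, 2, 0))


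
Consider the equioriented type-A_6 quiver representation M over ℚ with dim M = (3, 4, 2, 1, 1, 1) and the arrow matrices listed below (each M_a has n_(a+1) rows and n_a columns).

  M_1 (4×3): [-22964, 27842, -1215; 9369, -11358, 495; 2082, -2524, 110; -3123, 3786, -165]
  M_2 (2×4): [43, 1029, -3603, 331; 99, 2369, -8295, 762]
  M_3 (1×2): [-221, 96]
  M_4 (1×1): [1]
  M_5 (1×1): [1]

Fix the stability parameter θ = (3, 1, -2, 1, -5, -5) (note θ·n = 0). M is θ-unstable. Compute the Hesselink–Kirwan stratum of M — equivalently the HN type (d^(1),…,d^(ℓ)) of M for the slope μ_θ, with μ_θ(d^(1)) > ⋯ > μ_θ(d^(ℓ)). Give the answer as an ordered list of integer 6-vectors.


Via rank(M_{q-1}∘⋯∘M_p): M ≅ I[1,1], I[1,3], I[1,6], I[2,2]^2.
μ_θ-semistable layers: μ^(1)=3; μ^(2)=1; μ^(3)=2/3; μ^(4)=-7/6

((1, 0, 0, 0, 0, 0); (0, 2, 0, 0, 0, 0); (1, 1, 1, 0, 0, 0); (1, 1, 1, 1, 1, 1))


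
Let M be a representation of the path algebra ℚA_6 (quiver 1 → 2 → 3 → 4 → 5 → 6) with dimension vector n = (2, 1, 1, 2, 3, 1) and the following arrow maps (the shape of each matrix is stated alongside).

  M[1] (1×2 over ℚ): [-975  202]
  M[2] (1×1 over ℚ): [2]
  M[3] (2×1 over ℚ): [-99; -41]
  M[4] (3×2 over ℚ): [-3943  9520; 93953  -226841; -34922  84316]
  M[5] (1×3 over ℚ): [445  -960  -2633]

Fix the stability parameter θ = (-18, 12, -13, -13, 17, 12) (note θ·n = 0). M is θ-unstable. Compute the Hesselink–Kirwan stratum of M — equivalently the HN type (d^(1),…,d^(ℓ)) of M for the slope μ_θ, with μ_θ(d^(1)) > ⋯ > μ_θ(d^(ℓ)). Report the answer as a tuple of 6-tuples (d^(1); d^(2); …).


Via rank(M_{q-1}∘⋯∘M_p): M ≅ I[1,1], I[1,6], I[4,5], I[5,5].
μ_θ-semistable layers: μ^(1)=17; μ^(2)=29/2; μ^(3)=-14/3; μ^(4)=-13; μ^(5)=-18

((0, 0, 0, 0, 2, 0); (0, 0, 0, 0, 1, 1); (0, 1, 1, 1, 0, 0); (0, 0, 0, 1, 0, 0); (2, 0, 0, 0, 0, 0))


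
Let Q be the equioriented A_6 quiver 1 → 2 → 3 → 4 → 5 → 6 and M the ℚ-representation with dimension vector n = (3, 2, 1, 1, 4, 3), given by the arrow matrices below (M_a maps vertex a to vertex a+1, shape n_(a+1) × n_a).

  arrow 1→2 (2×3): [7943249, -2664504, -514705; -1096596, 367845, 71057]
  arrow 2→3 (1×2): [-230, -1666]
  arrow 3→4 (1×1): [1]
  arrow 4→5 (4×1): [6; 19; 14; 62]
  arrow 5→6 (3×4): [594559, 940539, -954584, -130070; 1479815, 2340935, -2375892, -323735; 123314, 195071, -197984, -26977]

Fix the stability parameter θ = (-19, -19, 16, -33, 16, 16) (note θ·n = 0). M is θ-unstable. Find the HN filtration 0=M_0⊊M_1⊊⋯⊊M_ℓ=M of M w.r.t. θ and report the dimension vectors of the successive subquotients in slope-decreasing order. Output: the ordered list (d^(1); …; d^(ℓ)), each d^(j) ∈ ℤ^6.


Via rank(M_{q-1}∘⋯∘M_p): M ≅ I[1,1], I[1,2], I[1,6], I[5,5], I[5,6]^2.
μ_θ-semistable layers: μ^(1)=16; μ^(2)=-17/2; μ^(3)=-19

((0, 0, 0, 0, 4, 3); (0, 0, 1, 1, 0, 0); (3, 2, 0, 0, 0, 0))


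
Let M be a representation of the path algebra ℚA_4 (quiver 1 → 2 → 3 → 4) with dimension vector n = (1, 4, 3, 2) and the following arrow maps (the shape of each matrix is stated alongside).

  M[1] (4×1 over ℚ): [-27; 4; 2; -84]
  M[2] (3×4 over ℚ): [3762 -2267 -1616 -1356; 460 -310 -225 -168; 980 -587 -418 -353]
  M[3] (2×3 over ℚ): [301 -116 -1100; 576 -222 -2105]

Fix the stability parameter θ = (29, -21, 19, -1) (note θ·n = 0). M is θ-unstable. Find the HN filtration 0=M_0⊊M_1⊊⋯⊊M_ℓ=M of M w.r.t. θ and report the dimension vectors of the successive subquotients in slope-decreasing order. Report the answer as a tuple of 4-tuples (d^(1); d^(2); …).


Barcode: M ≅ I[1,4], I[2,2], I[2,3], I[2,4]. HN layers by μ_θ (4 steps, strictly decreasing):
  μ^(1)=19; μ^(2)=9; μ^(3)=4; μ^(4)=-21

((0, 0, 1, 0); (0, 0, 2, 2); (1, 1, 0, 0); (0, 3, 0, 0))


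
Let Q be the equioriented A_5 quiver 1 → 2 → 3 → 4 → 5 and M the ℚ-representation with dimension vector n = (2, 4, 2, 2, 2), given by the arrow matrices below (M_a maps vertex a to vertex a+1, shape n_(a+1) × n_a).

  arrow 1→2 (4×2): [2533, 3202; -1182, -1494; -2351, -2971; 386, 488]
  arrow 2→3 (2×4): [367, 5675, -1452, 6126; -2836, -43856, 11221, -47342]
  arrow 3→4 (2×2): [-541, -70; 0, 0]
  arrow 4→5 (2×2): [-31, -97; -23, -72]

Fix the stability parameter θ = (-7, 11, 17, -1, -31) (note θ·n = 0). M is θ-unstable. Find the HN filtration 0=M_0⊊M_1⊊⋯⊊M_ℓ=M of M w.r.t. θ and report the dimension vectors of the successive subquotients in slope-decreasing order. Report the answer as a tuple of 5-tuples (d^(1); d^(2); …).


Interval decomposition of M: I[1,3], I[1,5], I[2,2]^2, I[4,5].
HN type (ℓ=5): μ^(1)=17; μ^(2)=11; μ^(3)=-1; μ^(4)=-7; μ^(5)=-16

((0, 0, 1, 0, 0); (0, 3, 0, 0, 0); (0, 1, 1, 1, 1); (2, 0, 0, 0, 0); (0, 0, 0, 1, 1))


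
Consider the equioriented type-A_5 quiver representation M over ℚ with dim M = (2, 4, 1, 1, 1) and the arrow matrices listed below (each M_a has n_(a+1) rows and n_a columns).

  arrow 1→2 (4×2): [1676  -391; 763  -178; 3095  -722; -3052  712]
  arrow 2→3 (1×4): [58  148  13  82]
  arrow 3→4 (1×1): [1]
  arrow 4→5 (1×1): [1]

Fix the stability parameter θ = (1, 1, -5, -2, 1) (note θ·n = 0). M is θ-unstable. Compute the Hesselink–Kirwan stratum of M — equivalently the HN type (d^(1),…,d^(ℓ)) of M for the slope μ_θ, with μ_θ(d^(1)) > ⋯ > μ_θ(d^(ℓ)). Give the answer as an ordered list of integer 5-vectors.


Interval decomposition of M: I[1,2], I[1,5], I[2,2]^2.
HN type (ℓ=2): μ^(1)=1; μ^(2)=-5/4

((1, 3, 0, 0, 1); (1, 1, 1, 1, 0))
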